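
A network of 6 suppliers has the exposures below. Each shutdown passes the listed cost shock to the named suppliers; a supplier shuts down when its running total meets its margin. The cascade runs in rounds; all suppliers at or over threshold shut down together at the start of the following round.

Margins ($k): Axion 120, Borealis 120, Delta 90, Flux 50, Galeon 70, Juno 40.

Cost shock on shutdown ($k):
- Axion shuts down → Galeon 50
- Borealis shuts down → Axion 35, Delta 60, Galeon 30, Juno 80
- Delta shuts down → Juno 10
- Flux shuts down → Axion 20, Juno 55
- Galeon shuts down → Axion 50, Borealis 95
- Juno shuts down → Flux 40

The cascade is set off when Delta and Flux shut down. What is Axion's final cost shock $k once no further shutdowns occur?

20

Round 1 — Delta, Flux shut down (initial).
  Axion: +20 → 20 < 120
  Juno: +10+55 → 65 ≥ 40
Round 2 — Juno shuts down.
No further shutdowns.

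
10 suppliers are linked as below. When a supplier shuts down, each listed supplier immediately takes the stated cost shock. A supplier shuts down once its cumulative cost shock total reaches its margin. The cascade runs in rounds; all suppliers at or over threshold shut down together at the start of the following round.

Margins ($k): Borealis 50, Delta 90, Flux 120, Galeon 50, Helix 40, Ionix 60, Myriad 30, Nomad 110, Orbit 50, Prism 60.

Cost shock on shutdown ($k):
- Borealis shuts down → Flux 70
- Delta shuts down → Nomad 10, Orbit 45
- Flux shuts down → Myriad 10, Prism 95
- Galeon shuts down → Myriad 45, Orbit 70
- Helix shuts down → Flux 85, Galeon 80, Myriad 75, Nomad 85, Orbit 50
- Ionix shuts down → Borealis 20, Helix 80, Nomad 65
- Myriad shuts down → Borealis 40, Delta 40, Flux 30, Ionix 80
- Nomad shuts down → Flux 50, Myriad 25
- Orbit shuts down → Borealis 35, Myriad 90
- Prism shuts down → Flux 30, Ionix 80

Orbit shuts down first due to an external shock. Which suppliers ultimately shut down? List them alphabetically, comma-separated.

Round 1 — Orbit shuts down (initial).
  Borealis: +35 → 35 < 50
  Myriad: +90 → 90 ≥ 30
Round 2 — Myriad shuts down.
  Borealis: +40 → 75 ≥ 50
  Delta: +40 → 40 < 90
  Flux: +30 → 30 < 120
  Ionix: +80 → 80 ≥ 60
Round 3 — Borealis, Ionix shut down.
  Flux: +70 → 100 < 120
  Helix: +80 → 80 ≥ 40
  Nomad: +65 → 65 < 110
Round 4 — Helix shuts down.
  Flux: +85 → 185 ≥ 120
  Galeon: +80 → 80 ≥ 50
  Nomad: +85 → 150 ≥ 110
Round 5 — Flux, Galeon, Nomad shut down.
  Prism: +95 → 95 ≥ 60
Round 6 — Prism shuts down.
No further shutdowns.

Borealis, Flux, Galeon, Helix, Ionix, Myriad, Nomad, Orbit, Prism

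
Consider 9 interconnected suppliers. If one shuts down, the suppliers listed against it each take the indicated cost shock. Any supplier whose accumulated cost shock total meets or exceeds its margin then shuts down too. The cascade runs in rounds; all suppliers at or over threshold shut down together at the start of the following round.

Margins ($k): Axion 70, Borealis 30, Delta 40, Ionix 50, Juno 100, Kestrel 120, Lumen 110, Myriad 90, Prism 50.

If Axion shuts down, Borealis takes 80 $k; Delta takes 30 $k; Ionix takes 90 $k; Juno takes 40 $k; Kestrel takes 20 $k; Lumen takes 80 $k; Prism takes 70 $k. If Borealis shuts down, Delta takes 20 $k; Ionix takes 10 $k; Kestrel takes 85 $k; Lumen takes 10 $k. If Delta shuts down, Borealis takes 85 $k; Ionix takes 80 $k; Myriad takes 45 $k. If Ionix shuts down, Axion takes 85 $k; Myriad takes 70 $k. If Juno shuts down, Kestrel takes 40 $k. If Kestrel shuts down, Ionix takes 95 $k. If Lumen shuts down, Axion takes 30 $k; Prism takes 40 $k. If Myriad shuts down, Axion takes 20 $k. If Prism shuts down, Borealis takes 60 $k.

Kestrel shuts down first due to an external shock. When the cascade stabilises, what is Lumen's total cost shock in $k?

90

Round 1 — Kestrel shuts down (initial).
  Ionix: +95 → 95 ≥ 50
Round 2 — Ionix shuts down.
  Axion: +85 → 85 ≥ 70
  Myriad: +70 → 70 < 90
Round 3 — Axion shuts down.
  Borealis: +80 → 80 ≥ 30
  Delta: +30 → 30 < 40
  Juno: +40 → 40 < 100
  Lumen: +80 → 80 < 110
  Prism: +70 → 70 ≥ 50
Round 4 — Borealis, Prism shut down.
  Delta: +20 → 50 ≥ 40
  Lumen: +10 → 90 < 110
Round 5 — Delta shuts down.
  Myriad: +45 → 115 ≥ 90
Round 6 — Myriad shuts down.
No further shutdowns.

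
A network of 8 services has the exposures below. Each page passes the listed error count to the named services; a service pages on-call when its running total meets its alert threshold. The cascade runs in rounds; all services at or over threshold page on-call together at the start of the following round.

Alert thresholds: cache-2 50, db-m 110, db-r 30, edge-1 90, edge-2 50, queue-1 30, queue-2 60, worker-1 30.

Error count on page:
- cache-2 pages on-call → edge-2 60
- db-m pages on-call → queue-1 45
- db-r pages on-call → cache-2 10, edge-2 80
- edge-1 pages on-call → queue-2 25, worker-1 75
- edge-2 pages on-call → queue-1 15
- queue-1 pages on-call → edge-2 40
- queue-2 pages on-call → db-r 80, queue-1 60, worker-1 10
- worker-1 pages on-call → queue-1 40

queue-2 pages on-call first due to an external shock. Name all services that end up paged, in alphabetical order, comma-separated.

Round 1 — queue-2 pages on-call (initial).
  db-r: +80 → 80 ≥ 30
  queue-1: +60 → 60 ≥ 30
  worker-1: +10 → 10 < 30
Round 2 — db-r, queue-1 page on-call.
  cache-2: +10 → 10 < 50
  edge-2: +80+40 → 120 ≥ 50
Round 3 — edge-2 pages on-call.
No further pages.

db-r, edge-2, queue-1, queue-2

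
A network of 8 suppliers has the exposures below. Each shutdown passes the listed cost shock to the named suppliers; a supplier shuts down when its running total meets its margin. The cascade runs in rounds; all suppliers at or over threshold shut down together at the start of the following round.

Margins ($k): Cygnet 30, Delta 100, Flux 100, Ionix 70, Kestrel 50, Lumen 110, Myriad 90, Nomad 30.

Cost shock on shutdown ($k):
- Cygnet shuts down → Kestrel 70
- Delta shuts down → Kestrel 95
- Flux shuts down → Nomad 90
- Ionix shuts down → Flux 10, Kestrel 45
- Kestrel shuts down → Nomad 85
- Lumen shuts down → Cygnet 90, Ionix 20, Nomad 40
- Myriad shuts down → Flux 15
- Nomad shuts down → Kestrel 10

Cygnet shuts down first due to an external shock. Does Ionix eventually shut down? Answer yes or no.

Round 1 — Cygnet shuts down (initial).
  Kestrel: +70 → 70 ≥ 50
Round 2 — Kestrel shuts down.
  Nomad: +85 → 85 ≥ 30
Round 3 — Nomad shuts down.
No further shutdowns.

no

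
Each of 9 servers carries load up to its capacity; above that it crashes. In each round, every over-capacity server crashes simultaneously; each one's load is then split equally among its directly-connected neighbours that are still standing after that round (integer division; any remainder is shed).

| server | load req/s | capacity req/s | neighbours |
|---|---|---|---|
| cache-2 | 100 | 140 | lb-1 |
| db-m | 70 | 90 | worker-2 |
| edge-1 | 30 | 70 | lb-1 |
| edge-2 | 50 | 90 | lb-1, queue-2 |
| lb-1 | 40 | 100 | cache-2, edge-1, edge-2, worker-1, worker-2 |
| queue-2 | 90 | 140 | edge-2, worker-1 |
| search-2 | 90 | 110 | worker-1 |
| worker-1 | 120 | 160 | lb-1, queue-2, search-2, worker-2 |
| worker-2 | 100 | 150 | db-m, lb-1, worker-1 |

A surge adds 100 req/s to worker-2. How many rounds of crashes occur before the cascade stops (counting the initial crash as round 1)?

Round 1 — worker-2 at 200 > 150. worker-2 crashes.
  worker-2 sheds 200 req/s to db-m, lb-1, worker-1: 66 each (2 lost).
    db-m: 70+66 = 136 > 90
    lb-1: 40+66 = 106 > 100
    worker-1: 120+66 = 186 > 160
Round 2 — db-m, lb-1, worker-1 crash.
  db-m sheds 136 req/s: no online neighbours, lost.
  lb-1 sheds 106 req/s to cache-2, edge-1, edge-2: 35 each (1 lost).
    cache-2: 100+35 = 135 ≤ 140
    edge-1: 30+35 = 65 ≤ 70
    edge-2: 50+35 = 85 ≤ 90
  worker-1 sheds 186 req/s to queue-2, search-2: 93 each.
    queue-2: 90+93 = 183 > 140
    search-2: 90+93 = 183 > 110
Round 3 — queue-2, search-2 crash.
  queue-2 sheds 183 req/s to edge-2: 183 each.
    edge-2: 85+183 = 268 > 90
  search-2 sheds 183 req/s: no online neighbours, lost.
Round 4 — edge-2 crashes.
  edge-2 sheds 268 req/s: no online neighbours, lost.
No further crashes.

4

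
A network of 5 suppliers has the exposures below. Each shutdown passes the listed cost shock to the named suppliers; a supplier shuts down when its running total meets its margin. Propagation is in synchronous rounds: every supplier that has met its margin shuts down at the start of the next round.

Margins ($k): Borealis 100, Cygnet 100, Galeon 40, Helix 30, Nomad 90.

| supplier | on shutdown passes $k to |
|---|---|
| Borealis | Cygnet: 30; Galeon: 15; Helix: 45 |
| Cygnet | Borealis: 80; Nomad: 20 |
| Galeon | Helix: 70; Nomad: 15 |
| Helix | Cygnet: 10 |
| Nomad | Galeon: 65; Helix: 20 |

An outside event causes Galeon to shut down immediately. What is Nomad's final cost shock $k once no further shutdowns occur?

15

Round 1 — Galeon shuts down (initial).
  Helix: +70 → 70 ≥ 30
  Nomad: +15 → 15 < 90
Round 2 — Helix shuts down.
  Cygnet: +10 → 10 < 100
No further shutdowns.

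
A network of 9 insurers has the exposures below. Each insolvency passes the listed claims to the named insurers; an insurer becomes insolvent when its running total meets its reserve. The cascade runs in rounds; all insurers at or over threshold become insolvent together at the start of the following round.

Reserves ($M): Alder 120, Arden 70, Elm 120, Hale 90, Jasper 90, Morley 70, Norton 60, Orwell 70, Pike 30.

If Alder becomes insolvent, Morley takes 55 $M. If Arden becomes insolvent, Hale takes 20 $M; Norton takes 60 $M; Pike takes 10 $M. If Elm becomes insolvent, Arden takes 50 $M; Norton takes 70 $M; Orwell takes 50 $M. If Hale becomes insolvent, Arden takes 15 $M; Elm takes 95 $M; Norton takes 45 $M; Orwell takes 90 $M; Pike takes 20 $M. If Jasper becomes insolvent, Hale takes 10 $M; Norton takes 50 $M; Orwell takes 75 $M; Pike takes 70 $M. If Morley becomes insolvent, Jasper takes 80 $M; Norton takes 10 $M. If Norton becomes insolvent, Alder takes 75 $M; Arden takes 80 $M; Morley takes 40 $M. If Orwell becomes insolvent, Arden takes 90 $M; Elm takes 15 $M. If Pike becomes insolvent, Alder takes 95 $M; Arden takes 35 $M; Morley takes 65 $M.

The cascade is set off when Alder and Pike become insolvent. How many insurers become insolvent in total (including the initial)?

3

Round 1 — Alder, Pike become insolvent (initial).
  Arden: +35 → 35 < 70
  Morley: +55+65 → 120 ≥ 70
Round 2 — Morley becomes insolvent.
  Jasper: +80 → 80 < 90
  Norton: +10 → 10 < 60
No further insolvencies.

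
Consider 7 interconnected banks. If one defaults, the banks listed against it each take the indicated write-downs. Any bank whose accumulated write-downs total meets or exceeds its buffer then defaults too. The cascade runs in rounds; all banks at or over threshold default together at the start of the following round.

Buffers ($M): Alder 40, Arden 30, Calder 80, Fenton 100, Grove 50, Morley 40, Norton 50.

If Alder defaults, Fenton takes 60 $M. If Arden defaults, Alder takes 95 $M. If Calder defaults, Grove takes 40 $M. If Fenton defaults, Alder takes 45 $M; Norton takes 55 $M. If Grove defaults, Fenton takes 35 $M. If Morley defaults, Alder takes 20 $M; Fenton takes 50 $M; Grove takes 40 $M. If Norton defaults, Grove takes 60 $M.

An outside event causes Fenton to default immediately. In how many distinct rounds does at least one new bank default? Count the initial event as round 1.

Round 1 — Fenton defaults (initial).
  Alder: +45 → 45 ≥ 40
  Norton: +55 → 55 ≥ 50
Round 2 — Alder, Norton default.
  Grove: +60 → 60 ≥ 50
Round 3 — Grove defaults.
No further defaults.

3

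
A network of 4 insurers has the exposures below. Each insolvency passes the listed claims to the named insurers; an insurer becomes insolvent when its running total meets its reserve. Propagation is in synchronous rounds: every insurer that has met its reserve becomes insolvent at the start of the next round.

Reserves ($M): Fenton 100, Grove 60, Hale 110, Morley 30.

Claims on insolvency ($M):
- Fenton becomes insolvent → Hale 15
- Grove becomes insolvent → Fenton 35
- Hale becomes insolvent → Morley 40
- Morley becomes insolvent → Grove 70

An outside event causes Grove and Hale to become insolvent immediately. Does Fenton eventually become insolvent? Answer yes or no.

Round 1 — Grove, Hale become insolvent (initial).
  Fenton: +35 → 35 < 100
  Morley: +40 → 40 ≥ 30
Round 2 — Morley becomes insolvent.
No further insolvencies.

no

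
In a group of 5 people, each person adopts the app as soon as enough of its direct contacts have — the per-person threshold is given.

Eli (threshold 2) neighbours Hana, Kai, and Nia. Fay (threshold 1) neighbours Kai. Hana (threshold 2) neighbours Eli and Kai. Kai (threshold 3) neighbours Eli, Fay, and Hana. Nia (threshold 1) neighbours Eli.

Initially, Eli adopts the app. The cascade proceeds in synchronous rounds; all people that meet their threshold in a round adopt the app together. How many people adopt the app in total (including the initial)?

2

Round 1 — Eli adopts the app (initial).
Round 2 — checking thresholds:
  Hana: 1 of 2 neighbours < 2, holds.
  Kai: 1 of 3 neighbours < 3, holds.
  Nia: 1 of 1 neighbours ≥ 1, adopts the app.
Round 3 — no new adoptions; cascade stops.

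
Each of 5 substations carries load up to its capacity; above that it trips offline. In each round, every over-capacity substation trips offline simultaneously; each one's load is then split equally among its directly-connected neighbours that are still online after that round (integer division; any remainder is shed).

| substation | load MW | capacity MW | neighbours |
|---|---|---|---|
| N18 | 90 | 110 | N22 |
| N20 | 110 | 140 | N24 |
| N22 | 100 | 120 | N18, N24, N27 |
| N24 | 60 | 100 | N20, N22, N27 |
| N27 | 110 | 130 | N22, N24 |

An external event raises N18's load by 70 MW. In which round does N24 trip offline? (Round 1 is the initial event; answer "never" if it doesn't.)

Round 1 — N18 at 160 > 110. N18 trips offline.
  N18 sheds 160 MW to N22: 160 each.
    N22: 100+160 = 260 > 120
Round 2 — N22 trips offline.
  N22 sheds 260 MW to N24, N27: 130 each.
    N24: 60+130 = 190 > 100
    N27: 110+130 = 240 > 130
Round 3 — N24, N27 trip offline.
  N24 sheds 190 MW to N20: 190 each.
    N20: 110+190 = 300 > 140
  N27 sheds 240 MW: no online neighbours, lost.
Round 4 — N20 trips offline.
  N20 sheds 300 MW: no online neighbours, lost.
No further trips.

3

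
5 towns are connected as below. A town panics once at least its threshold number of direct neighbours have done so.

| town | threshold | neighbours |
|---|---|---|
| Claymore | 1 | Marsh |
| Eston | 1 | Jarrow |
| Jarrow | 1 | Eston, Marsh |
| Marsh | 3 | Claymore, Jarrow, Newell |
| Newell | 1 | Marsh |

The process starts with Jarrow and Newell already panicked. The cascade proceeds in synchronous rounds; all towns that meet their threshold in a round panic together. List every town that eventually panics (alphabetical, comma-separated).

Eston, Jarrow, Newell

Round 1 — Jarrow, Newell panic (initial).
Round 2 — checking thresholds:
  Eston: 1 of 1 neighbours ≥ 1, panics.
  Marsh: 2 of 3 neighbours < 3, holds.
Round 3 — no new panics; cascade stops.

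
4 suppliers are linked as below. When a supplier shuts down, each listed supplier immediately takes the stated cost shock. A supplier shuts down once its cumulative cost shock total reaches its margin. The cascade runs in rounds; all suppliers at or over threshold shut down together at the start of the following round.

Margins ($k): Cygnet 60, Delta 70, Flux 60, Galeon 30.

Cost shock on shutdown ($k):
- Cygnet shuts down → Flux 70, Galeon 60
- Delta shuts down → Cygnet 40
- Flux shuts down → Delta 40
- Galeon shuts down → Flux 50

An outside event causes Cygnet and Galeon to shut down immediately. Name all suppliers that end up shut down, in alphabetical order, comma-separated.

Cygnet, Flux, Galeon

Round 1 — Cygnet, Galeon shut down (initial).
  Flux: +70+50 → 120 ≥ 60
Round 2 — Flux shuts down.
  Delta: +40 → 40 < 70
No further shutdowns.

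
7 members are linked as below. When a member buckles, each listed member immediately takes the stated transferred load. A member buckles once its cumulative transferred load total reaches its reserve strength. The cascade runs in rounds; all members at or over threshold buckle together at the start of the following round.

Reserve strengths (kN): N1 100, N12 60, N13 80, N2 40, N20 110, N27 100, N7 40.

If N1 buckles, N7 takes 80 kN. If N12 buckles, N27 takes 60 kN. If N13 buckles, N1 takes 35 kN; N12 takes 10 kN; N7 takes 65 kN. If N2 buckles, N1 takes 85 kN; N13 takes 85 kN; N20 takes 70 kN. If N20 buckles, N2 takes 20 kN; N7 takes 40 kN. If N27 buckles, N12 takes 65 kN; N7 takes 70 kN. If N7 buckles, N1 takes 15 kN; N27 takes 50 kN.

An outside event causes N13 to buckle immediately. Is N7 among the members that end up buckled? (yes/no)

yes

Round 1 — N13 buckles (initial).
  N1: +35 → 35 < 100
  N12: +10 → 10 < 60
  N7: +65 → 65 ≥ 40
Round 2 — N7 buckles.
  N1: +15 → 50 < 100
  N27: +50 → 50 < 100
No further bucklings.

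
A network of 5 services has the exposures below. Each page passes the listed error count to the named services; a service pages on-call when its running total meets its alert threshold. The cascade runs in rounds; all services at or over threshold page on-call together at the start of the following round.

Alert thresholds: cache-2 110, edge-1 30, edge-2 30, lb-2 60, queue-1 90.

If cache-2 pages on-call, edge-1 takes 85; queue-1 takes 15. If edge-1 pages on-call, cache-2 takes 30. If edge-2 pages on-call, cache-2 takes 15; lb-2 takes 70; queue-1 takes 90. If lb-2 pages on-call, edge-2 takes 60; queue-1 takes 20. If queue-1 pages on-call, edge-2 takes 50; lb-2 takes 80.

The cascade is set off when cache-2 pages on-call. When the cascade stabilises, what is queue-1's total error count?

15

Round 1 — cache-2 pages on-call (initial).
  edge-1: +85 → 85 ≥ 30
  queue-1: +15 → 15 < 90
Round 2 — edge-1 pages on-call.
No further pages.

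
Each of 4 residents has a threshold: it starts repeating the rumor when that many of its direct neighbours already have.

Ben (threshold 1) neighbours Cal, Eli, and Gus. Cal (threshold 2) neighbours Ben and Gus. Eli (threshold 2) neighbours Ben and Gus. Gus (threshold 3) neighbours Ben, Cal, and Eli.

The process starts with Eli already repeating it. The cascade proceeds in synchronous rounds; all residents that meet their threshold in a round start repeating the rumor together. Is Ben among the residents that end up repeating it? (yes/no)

yes

Round 1 — Eli starts repeating the rumor (initial).
Round 2 — checking thresholds:
  Ben: 1 of 3 neighbours ≥ 1, starts repeating the rumor.
  Gus: 1 of 3 neighbours < 3, holds.
Round 3 — no new spreads; cascade stops.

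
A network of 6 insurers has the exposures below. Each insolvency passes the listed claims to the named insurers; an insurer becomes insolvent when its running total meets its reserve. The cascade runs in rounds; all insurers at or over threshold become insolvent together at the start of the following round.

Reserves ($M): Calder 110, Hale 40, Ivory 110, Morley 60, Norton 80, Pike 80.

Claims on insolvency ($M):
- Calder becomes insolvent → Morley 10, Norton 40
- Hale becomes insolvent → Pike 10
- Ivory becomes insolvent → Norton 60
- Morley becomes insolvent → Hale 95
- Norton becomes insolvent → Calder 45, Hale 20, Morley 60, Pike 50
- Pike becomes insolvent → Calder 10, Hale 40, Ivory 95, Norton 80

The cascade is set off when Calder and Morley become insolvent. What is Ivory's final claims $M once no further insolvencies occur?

0

Round 1 — Calder, Morley become insolvent (initial).
  Hale: +95 → 95 ≥ 40
  Norton: +40 → 40 < 80
Round 2 — Hale becomes insolvent.
  Pike: +10 → 10 < 80
No further insolvencies.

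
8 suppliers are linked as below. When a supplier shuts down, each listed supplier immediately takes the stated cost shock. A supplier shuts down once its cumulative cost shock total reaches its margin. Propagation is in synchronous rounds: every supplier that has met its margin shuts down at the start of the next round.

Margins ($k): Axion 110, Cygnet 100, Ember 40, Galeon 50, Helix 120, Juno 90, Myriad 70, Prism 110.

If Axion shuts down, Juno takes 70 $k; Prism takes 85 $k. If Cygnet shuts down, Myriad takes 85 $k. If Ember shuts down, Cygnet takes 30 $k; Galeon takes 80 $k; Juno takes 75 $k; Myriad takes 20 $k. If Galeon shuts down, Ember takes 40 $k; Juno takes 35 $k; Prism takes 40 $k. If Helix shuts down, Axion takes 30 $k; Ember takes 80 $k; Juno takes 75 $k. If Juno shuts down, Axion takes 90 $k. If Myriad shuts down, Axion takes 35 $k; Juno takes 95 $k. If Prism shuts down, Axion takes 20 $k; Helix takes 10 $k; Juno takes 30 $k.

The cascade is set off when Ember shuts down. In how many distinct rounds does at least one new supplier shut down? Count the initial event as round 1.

Round 1 — Ember shuts down (initial).
  Cygnet: +30 → 30 < 100
  Galeon: +80 → 80 ≥ 50
  Juno: +75 → 75 < 90
  Myriad: +20 → 20 < 70
Round 2 — Galeon shuts down.
  Juno: +35 → 110 ≥ 90
  Prism: +40 → 40 < 110
Round 3 — Juno shuts down.
  Axion: +90 → 90 < 110
No further shutdowns.

3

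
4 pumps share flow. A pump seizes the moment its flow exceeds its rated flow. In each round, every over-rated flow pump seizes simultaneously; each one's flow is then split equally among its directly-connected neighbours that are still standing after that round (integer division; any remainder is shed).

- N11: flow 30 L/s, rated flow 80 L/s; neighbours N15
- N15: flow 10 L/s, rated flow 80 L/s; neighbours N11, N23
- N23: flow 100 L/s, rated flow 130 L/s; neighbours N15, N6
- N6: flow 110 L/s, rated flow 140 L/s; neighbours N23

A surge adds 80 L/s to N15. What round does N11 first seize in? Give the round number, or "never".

never

Round 1 — N15 at 90 > 80. N15 seizes.
  N15 sheds 90 L/s to N11, N23: 45 each.
    N11: 30+45 = 75 ≤ 80
    N23: 100+45 = 145 > 130
Round 2 — N23 seizes.
  N23 sheds 145 L/s to N6: 145 each.
    N6: 110+145 = 255 > 140
Round 3 — N6 seizes.
  N6 sheds 255 L/s: no online neighbours, lost.
No further seizures.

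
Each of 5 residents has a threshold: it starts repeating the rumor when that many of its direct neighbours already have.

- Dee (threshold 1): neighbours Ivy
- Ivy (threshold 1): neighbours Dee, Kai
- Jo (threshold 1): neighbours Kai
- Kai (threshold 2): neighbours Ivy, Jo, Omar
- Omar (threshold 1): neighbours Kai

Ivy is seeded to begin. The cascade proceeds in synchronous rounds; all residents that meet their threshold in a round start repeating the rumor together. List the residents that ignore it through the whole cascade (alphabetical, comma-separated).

Round 1 — Ivy starts repeating the rumor (initial).
Round 2 — checking thresholds:
  Dee: 1 of 1 neighbours ≥ 1, starts repeating the rumor.
  Kai: 1 of 3 neighbours < 2, holds.
Round 3 — no new spreads; cascade stops.

Jo, Kai, Omar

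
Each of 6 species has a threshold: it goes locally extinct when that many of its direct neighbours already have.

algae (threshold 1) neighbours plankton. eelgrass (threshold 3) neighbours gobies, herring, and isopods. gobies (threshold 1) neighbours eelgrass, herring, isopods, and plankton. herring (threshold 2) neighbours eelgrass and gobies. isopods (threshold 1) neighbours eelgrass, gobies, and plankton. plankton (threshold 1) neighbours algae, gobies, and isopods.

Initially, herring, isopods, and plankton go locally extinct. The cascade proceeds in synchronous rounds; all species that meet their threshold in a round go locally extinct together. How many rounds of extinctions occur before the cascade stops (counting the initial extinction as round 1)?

3

Round 1 — herring, isopods, plankton go locally extinct (initial).
Round 2 — checking thresholds:
  algae: 1 of 1 neighbours ≥ 1, goes locally extinct.
  eelgrass: 2 of 3 neighbours < 3, not yet.
  gobies: 3 of 4 neighbours ≥ 1, goes locally extinct.
Round 3 — checking thresholds:
  eelgrass: 3 of 3 neighbours ≥ 3, goes locally extinct.
Round 4 — no new extinctions; cascade stops.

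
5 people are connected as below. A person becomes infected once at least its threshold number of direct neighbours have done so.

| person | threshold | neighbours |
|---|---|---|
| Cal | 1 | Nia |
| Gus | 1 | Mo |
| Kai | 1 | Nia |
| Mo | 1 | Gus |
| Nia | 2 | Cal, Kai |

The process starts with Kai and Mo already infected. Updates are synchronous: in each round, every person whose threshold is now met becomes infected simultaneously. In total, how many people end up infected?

3

Round 1 — Kai, Mo become infected (initial).
Round 2 — checking thresholds:
  Gus: 1 of 1 neighbours ≥ 1, becomes infected.
  Nia: 1 of 2 neighbours < 2, not yet.
Round 3 — no new infections; cascade stops.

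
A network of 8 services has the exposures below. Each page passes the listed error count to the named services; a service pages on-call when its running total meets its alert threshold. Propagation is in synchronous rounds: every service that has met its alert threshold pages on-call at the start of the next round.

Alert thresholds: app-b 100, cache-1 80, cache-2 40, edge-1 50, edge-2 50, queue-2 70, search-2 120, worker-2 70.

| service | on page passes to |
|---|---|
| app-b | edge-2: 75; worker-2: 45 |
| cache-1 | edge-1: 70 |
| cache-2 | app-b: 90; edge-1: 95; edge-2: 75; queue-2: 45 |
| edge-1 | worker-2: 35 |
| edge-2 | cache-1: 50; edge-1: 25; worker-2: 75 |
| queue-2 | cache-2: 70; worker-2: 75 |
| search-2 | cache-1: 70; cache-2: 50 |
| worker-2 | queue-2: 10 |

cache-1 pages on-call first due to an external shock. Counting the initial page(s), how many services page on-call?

2

Round 1 — cache-1 pages on-call (initial).
  edge-1: +70 → 70 ≥ 50
Round 2 — edge-1 pages on-call.
  worker-2: +35 → 35 < 70
No further pages.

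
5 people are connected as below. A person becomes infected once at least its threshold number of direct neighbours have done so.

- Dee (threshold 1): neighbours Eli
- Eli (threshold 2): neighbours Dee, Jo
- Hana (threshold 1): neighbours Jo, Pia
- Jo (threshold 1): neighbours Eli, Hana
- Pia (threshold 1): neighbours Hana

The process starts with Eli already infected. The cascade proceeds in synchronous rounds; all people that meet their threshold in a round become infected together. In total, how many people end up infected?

Round 1 — Eli becomes infected (initial).
Round 2 — checking thresholds:
  Dee: 1 of 1 neighbours ≥ 1, becomes infected.
  Jo: 1 of 2 neighbours ≥ 1, becomes infected.
Round 3 — checking thresholds:
  Hana: 1 of 2 neighbours ≥ 1, becomes infected.
Round 4 — checking thresholds:
  Pia: 1 of 1 neighbours ≥ 1, becomes infected.
Round 5 — no new infections; cascade stops.

5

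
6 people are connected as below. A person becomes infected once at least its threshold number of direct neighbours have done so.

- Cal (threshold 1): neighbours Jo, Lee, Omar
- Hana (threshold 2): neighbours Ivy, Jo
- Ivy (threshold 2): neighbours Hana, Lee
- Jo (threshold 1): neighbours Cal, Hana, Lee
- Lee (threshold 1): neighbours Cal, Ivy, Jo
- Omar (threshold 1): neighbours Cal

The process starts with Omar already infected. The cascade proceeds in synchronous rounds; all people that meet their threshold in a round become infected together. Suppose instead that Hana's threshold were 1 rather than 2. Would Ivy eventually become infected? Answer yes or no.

With Hana's threshold at 1:
Round 1 — Omar becomes infected (initial).
Round 2 — checking thresholds:
  Cal: 1 of 3 neighbours ≥ 1, becomes infected.
Round 3 — checking thresholds:
  Jo: 1 of 3 neighbours ≥ 1, becomes infected.
  Lee: 1 of 3 neighbours ≥ 1, becomes infected.
Round 4 — checking thresholds:
  Hana: 1 of 2 neighbours ≥ 1, becomes infected.
  Ivy: 1 of 2 neighbours < 2, below threshold.
Round 5 — checking thresholds:
  Ivy: 2 of 2 neighbours ≥ 2, becomes infected.
Round 6 — no new infections; cascade stops.

yes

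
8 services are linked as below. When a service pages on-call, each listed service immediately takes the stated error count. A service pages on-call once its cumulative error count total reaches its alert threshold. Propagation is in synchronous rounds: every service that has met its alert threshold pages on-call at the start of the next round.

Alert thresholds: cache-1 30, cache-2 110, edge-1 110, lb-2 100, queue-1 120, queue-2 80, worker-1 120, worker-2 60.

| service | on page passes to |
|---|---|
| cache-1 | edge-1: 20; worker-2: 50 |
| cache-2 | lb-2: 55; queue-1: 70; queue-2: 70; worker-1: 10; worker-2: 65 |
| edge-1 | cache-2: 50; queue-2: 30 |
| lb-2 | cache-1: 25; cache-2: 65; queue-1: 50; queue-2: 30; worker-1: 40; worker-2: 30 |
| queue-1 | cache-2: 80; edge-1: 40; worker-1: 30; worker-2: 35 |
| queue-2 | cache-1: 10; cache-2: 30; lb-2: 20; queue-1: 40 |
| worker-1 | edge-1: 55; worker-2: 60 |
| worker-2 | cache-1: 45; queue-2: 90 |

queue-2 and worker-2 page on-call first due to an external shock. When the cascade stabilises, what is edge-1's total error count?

Round 1 — queue-2, worker-2 page on-call (initial).
  cache-1: +10+45 → 55 ≥ 30
  cache-2: +30 → 30 < 110
  lb-2: +20 → 20 < 100
  queue-1: +40 → 40 < 120
Round 2 — cache-1 pages on-call.
  edge-1: +20 → 20 < 110
No further pages.

20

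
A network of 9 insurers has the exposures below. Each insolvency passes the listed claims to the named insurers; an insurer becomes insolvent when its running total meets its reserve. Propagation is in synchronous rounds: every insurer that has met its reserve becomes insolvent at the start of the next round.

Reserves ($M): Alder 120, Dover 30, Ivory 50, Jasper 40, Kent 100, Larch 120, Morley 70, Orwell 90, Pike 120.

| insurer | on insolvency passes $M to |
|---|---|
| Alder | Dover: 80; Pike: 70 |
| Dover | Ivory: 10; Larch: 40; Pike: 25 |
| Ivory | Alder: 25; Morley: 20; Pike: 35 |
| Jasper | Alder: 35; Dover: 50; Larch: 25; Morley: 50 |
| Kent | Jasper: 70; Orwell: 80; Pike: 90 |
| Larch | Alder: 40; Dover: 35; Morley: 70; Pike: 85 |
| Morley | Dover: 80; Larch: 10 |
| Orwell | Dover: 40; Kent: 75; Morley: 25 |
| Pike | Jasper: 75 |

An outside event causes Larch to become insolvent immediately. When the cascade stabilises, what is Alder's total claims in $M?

40

Round 1 — Larch becomes insolvent (initial).
  Alder: +40 → 40 < 120
  Dover: +35 → 35 ≥ 30
  Morley: +70 → 70 ≥ 70
  Pike: +85 → 85 < 120
Round 2 — Dover, Morley become insolvent.
  Ivory: +10 → 10 < 50
  Pike: +25 → 110 < 120
No further insolvencies.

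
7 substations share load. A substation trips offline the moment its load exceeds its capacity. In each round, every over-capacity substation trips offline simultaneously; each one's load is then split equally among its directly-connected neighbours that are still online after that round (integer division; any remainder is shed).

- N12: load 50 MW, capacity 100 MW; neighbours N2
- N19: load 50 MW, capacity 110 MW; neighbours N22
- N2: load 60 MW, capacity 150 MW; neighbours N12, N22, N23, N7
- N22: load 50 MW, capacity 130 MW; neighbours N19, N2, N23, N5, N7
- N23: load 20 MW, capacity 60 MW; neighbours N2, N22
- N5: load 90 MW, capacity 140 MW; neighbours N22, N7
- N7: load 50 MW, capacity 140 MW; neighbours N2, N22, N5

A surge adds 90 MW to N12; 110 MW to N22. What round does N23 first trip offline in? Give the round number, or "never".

3

Round 1 — N12 at 140 > 100; N22 at 160 > 130. N12, N22 trip offline.
  N12 sheds 140 MW to N2: 140 each.
    N2: 60+140 = 200 > 150
  N22 sheds 160 MW to N19, N2, N23, N5, N7: 32 each.
    N19: 50+32 = 82 ≤ 110
    N2: 200+32 = 232 > 150
    N23: 20+32 = 52 ≤ 60
    N5: 90+32 = 122 ≤ 140
    N7: 50+32 = 82 ≤ 140
Round 2 — N2 trips offline.
  N2 sheds 232 MW to N23, N7: 116 each.
    N23: 52+116 = 168 > 60
    N7: 82+116 = 198 > 140
Round 3 — N23, N7 trip offline.
  N23 sheds 168 MW: no online neighbours, lost.
  N7 sheds 198 MW to N5: 198 each.
    N5: 122+198 = 320 > 140
Round 4 — N5 trips offline.
  N5 sheds 320 MW: no online neighbours, lost.
No further trips.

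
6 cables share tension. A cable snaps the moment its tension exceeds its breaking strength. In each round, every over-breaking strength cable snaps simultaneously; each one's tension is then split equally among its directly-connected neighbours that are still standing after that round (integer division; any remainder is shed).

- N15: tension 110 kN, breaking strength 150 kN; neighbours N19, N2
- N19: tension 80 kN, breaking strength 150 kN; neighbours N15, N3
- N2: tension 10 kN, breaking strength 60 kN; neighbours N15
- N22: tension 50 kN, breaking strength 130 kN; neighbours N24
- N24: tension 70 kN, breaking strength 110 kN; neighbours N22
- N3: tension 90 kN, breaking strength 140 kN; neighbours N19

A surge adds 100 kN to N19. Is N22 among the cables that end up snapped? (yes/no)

no

Round 1 — N19 at 180 > 150. N19 snaps.
  N19 sheds 180 kN to N15, N3: 90 each.
    N15: 110+90 = 200 > 150
    N3: 90+90 = 180 > 140
Round 2 — N15, N3 snap.
  N15 sheds 200 kN to N2: 200 each.
    N2: 10+200 = 210 > 60
  N3 sheds 180 kN: no online neighbours, lost.
Round 3 — N2 snaps.
  N2 sheds 210 kN: no online neighbours, lost.
No further breaks.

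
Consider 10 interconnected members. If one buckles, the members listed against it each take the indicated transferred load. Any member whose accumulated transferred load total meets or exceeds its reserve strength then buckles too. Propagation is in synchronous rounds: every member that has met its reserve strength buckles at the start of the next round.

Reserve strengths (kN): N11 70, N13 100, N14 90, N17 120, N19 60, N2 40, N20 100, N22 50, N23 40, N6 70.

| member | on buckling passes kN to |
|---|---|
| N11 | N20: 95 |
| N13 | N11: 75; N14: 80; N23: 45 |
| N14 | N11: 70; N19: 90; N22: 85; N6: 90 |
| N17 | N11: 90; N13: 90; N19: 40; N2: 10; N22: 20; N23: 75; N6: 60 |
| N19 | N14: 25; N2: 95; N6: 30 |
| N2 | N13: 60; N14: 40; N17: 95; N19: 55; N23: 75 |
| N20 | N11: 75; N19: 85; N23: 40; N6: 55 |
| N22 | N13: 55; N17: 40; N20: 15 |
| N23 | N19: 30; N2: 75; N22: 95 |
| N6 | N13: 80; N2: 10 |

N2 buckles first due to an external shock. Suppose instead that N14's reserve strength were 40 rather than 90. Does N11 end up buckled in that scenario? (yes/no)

yes

With N14's reserve strength at 40:
Round 1 — N2 buckles (initial).
  N13: +60 → 60 < 100
  N14: +40 → 40 ≥ 40
  N17: +95 → 95 < 120
  N19: +55 → 55 < 60
  N23: +75 → 75 ≥ 40
Round 2 — N14, N23 buckle.
  N11: +70 → 70 ≥ 70
  N19: +90+30 → 175 ≥ 60
  N22: +85+95 → 180 ≥ 50
  N6: +90 → 90 ≥ 70
Round 3 — N11, N19, N22, N6 buckle.
  N13: +55+80 → 195 ≥ 100
  N17: +40 → 135 ≥ 120
  N20: +95+15 → 110 ≥ 100
Round 4 — N13, N17, N20 buckle.
No further bucklings.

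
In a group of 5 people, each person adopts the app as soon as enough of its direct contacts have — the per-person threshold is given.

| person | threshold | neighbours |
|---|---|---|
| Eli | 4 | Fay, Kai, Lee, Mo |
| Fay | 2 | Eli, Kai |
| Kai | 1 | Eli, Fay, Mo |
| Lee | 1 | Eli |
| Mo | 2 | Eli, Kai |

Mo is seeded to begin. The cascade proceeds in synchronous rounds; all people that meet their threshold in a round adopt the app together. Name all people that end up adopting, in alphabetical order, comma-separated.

Kai, Mo

Round 1 — Mo adopts the app (initial).
Round 2 — checking thresholds:
  Eli: 1 of 4 neighbours < 4, below threshold.
  Kai: 1 of 3 neighbours ≥ 1, adopts the app.
Round 3 — no new adoptions; cascade stops.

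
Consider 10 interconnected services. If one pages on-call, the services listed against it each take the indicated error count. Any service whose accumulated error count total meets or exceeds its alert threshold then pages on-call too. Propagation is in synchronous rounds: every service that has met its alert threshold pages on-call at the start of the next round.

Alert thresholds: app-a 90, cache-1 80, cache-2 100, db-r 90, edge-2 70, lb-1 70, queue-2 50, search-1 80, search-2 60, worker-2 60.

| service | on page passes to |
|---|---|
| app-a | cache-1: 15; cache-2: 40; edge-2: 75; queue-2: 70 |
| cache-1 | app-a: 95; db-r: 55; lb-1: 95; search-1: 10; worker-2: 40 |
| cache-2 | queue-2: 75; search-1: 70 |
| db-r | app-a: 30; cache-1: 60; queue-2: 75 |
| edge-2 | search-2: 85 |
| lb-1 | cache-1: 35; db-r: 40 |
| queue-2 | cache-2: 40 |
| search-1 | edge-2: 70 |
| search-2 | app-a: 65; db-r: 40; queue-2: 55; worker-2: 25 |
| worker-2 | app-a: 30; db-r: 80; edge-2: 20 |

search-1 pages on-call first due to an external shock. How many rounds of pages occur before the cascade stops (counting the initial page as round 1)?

4

Round 1 — search-1 pages on-call (initial).
  edge-2: +70 → 70 ≥ 70
Round 2 — edge-2 pages on-call.
  search-2: +85 → 85 ≥ 60
Round 3 — search-2 pages on-call.
  app-a: +65 → 65 < 90
  db-r: +40 → 40 < 90
  queue-2: +55 → 55 ≥ 50
  worker-2: +25 → 25 < 60
Round 4 — queue-2 pages on-call.
  cache-2: +40 → 40 < 100
No further pages.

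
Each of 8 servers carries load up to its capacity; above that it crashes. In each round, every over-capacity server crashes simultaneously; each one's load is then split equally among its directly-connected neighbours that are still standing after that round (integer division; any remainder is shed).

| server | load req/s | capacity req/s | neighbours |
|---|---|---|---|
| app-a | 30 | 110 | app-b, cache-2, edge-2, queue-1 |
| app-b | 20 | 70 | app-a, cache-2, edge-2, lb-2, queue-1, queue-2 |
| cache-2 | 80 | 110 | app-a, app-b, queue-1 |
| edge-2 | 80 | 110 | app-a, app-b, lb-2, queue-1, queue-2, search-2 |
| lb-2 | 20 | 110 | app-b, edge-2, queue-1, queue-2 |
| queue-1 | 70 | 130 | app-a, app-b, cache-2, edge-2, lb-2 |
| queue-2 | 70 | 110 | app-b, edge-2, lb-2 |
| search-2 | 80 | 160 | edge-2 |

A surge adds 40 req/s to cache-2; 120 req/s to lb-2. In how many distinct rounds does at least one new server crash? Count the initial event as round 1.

3

Round 1 — cache-2 at 120 > 110; lb-2 at 140 > 110. cache-2, lb-2 crash.
  cache-2 sheds 120 req/s to app-a, app-b, queue-1: 40 each.
    app-a: 30+40 = 70 ≤ 110
    app-b: 20+40 = 60 ≤ 70
    queue-1: 70+40 = 110 ≤ 130
  lb-2 sheds 140 req/s to app-b, edge-2, queue-1, queue-2: 35 each.
    app-b: 60+35 = 95 > 70
    edge-2: 80+35 = 115 > 110
    queue-1: 110+35 = 145 > 130
    queue-2: 70+35 = 105 ≤ 110
Round 2 — app-b, edge-2, queue-1 crash.
  app-b sheds 95 req/s to app-a, queue-2: 47 each (1 lost).
    app-a: 70+47 = 117 > 110
    queue-2: 105+47 = 152 > 110
  edge-2 sheds 115 req/s to app-a, queue-2, search-2: 38 each (1 lost).
    app-a: 117+38 = 155 > 110
    queue-2: 152+38 = 190 > 110
    search-2: 80+38 = 118 ≤ 160
  queue-1 sheds 145 req/s to app-a: 145 each.
    app-a: 155+145 = 300 > 110
Round 3 — app-a, queue-2 crash.
  app-a sheds 300 req/s: no online neighbours, lost.
  queue-2 sheds 190 req/s: no online neighbours, lost.
No further crashes.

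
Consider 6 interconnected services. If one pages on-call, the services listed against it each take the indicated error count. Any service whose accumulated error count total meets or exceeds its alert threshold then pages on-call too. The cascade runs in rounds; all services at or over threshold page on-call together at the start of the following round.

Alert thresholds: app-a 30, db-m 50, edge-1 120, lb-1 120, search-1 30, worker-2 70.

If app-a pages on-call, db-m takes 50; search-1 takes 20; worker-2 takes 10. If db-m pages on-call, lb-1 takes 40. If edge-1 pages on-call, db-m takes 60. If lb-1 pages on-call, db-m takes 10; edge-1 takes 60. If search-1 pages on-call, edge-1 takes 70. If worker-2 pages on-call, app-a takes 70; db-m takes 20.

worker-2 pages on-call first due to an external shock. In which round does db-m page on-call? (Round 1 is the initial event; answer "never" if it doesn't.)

3

Round 1 — worker-2 pages on-call (initial).
  app-a: +70 → 70 ≥ 30
  db-m: +20 → 20 < 50
Round 2 — app-a pages on-call.
  db-m: +50 → 70 ≥ 50
  search-1: +20 → 20 < 30
Round 3 — db-m pages on-call.
  lb-1: +40 → 40 < 120
No further pages.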